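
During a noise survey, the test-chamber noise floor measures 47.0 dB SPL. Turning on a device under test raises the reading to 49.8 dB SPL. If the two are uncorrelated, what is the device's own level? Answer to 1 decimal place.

Remove the background by subtracting linear intensities:
L_src = 10·log₁₀(10^(49.8/10) − 10^(47.0/10)) = 10·log₁₀(45380) = 46.6 dB SPL.

46.6 dB SPL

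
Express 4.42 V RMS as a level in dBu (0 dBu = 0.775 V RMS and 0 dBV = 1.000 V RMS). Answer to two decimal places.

+15.12 dBu

dBu = 20·log₁₀(V / 0.775 V).
20·log₁₀(4.42/0.775) = +15.12 dBu.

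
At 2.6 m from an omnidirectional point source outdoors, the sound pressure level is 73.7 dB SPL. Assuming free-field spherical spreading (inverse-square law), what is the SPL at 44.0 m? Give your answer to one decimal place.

For a point source in a free field, ΔL = −20·log₁₀(d₂/d₁).
ΔL = −20·log₁₀(44.0/2.6) = -24.57 dB, so L₂ = 73.7 + (-24.57) = 49.1 dB SPL.

49.1 dB SPL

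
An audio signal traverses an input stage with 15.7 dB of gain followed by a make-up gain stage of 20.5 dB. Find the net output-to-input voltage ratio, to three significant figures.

64.6

Net gain = 15.7 + 20.5 = 36.2 dB.
Voltage ratio = 10^(36.2/20) = 64.6.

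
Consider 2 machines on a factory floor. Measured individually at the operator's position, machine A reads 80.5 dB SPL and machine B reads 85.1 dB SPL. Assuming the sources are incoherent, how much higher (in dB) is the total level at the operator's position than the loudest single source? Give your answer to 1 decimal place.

1.3 dB

Add the sources as powers (linear), then convert back to dB:
L_total = 10·log₁₀(10^(80.5/10) + 10^(85.1/10)) = 86.39 dB SPL.
Excess over the loudest (85.1 dB): 86.39 − 85.1 = 1.3 dB.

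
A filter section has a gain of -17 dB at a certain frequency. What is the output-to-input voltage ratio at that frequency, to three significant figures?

Voltage ratio = 10^(dB/20).
10^(-17/20) = 10^(-0.8500) = 0.141.

0.141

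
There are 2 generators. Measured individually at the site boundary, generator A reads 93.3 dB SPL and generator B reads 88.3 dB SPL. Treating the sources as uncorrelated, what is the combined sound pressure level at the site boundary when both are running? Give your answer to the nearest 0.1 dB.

Uncorrelated sources add in intensity (power), not in dB.
L_total = 10·log₁₀(10^(93.3/10) + 10^(88.3/10)) = 10·log₁₀(2814000000) = 94.5 dB SPL.

94.5 dB SPL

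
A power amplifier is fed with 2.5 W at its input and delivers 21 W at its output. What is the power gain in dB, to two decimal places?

9.24 dB

Power ratio → dB uses the 10·log₁₀ form:
10·log₁₀(21/2.5) = 10·log₁₀(8.400) = 9.24 dB.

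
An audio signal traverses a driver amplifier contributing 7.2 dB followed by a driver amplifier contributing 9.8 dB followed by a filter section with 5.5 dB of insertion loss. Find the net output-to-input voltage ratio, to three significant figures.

Net gain = 7.2 + 9.8 + (−5.5) = 11.5 dB.
Voltage ratio = 10^(11.5/20) = 3.76.

3.76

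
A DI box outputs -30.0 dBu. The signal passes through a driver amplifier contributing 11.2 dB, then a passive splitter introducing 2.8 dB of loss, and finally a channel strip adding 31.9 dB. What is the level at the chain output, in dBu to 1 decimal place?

Cascaded gains and losses add directly in dB.
-30.0 + 11.2 − 2.8 + 31.9 = +10.3 dBu.

+10.3 dBu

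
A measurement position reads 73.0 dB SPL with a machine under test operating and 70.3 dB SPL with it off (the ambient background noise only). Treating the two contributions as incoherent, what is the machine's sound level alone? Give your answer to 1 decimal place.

69.7 dB SPL

Subtract intensities: L_src = 10·log₁₀(10^(L_total/10) − 10^(L_bg/10)).
L_src = 10·log₁₀(10^(73.0/10) − 10^(70.3/10)) = 10·log₁₀(9237000) = 69.7 dB SPL.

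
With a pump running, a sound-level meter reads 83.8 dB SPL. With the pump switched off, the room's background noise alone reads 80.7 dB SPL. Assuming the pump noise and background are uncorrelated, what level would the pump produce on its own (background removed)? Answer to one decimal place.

Background correction is a power subtraction:
L_src = 10·log₁₀(10^(83.8/10) − 10^(80.7/10)) = 10·log₁₀(122400000) = 80.9 dB SPL.

80.9 dB SPL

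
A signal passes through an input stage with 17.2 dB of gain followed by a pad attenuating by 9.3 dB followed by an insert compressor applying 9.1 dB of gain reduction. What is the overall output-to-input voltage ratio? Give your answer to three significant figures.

0.871

Net gain = 17.2 + (−9.3) + (−9.1) = -1.2 dB.
Voltage ratio = 10^(-1.2/20) = 0.871.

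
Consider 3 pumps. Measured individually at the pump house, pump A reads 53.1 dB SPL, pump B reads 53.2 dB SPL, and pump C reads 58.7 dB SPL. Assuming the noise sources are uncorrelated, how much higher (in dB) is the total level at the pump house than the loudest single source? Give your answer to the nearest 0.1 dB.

1.9 dB

Add the sources as powers (linear), then convert back to dB:
L_total = 10·log₁₀(10^(53.1/10) + 10^(53.2/10) + 10^(58.7/10)) = 60.62 dB SPL.
Excess over the loudest (58.7 dB): 60.62 − 58.7 = 1.9 dB.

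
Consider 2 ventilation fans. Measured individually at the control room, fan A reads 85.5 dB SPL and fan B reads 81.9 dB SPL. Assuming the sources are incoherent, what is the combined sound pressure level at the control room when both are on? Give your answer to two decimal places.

Add the sources as powers (linear), then convert back to dB:
L_total = 10·log₁₀(10^(85.5/10) + 10^(81.9/10)) = 10·log₁₀(509700000) = 87.07 dB SPL.

87.07 dB SPL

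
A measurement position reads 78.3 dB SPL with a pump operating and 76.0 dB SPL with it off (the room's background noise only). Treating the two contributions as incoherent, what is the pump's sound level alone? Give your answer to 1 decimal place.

Subtract intensities: L_src = 10·log₁₀(10^(L_total/10) − 10^(L_bg/10)).
L_src = 10·log₁₀(10^(78.3/10) − 10^(76.0/10)) = 10·log₁₀(27800000) = 74.4 dB SPL.

74.4 dB SPL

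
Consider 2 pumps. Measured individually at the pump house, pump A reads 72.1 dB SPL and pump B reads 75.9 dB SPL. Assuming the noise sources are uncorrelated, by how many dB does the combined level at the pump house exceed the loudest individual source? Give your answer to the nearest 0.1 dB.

1.5 dB

Uncorrelated sources add in intensity (power), not in dB.
L_total = 10·log₁₀(10^(72.1/10) + 10^(75.9/10)) = 77.41 dB SPL.
Excess over the loudest (75.9 dB): 77.41 − 75.9 = 1.5 dB.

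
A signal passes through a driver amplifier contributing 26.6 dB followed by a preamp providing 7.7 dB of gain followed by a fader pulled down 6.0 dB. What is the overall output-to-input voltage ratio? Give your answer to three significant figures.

Net gain = 26.6 + 7.7 + (−6.0) = 28.3 dB.
Voltage ratio = 10^(28.3/20) = 26.0.

26.0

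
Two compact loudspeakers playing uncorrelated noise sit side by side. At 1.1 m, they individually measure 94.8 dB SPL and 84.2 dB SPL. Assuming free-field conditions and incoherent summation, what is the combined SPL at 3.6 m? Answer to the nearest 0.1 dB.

84.9 dB SPL

Combined at 1.1 m: 10·log₁₀(10^(94.8/10)+10^(84.2/10)) = 95.16 dB SPL.
Then apply −20·log₁₀(3.6/1.1) = -10.30 dB → 84.9 dB SPL.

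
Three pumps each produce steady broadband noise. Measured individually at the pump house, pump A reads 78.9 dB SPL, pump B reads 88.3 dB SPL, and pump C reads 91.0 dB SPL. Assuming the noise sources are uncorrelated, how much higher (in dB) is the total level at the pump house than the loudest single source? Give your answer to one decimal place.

Add the sources as powers (linear), then convert back to dB:
L_total = 10·log₁₀(10^(78.9/10) + 10^(88.3/10) + 10^(91.0/10)) = 93.04 dB SPL.
Excess over the loudest (91.0 dB): 93.04 − 91.0 = 2.0 dB.

2.0 dB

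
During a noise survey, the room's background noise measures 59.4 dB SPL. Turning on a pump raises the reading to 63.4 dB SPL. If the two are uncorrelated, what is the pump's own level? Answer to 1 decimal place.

61.2 dB SPL

Background correction is a power subtraction:
L_src = 10·log₁₀(10^(63.4/10) − 10^(59.4/10)) = 10·log₁₀(1317000) = 61.2 dB SPL.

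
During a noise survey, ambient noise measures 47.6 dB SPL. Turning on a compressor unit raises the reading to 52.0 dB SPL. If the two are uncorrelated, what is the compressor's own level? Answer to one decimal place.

50.0 dB SPL

Background correction is a power subtraction:
L_src = 10·log₁₀(10^(52.0/10) − 10^(47.6/10)) = 10·log₁₀(100900) = 50.0 dB SPL.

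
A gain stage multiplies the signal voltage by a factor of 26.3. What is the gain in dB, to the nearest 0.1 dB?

Voltage is an amplitude quantity, so gain = 20·log₁₀(V_out/V_in).
20·log₁₀(26.3) = 28.4 dB.

28.4 dB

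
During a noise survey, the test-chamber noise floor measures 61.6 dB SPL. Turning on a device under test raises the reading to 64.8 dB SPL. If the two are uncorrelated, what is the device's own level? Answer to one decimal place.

Background correction is a power subtraction:
L_src = 10·log₁₀(10^(64.8/10) − 10^(61.6/10)) = 10·log₁₀(1575000) = 62.0 dB SPL.

62.0 dB SPL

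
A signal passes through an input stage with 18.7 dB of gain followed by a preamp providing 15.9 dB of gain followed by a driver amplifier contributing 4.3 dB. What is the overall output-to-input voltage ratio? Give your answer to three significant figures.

88.1

Net gain = 18.7 + 15.9 + 4.3 = 38.9 dB.
Voltage ratio = 10^(38.9/20) = 88.1.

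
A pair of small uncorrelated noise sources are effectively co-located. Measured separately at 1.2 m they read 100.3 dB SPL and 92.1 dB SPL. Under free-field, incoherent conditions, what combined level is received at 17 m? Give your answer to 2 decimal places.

Combined at 1.2 m: 10·log₁₀(10^(100.3/10)+10^(92.1/10)) = 100.912 dB SPL.
Then apply −20·log₁₀(17/1.2) = -23.025 dB → 77.89 dB SPL.

77.89 dB SPL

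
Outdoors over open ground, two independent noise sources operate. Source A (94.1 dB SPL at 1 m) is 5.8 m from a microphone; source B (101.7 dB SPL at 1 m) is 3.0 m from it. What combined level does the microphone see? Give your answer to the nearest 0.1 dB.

92.4 dB SPL

At the listener: L_A = 94.1 − 20·log₁₀(5.8) = 78.83 dB; L_B = 101.7 − 20·log₁₀(3.0) = 92.16 dB.
Combined: 10·log₁₀(10^(78.83/10)+10^(92.16/10)) = 92.4 dB SPL.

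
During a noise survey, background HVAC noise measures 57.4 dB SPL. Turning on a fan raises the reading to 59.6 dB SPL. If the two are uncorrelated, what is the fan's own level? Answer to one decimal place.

Remove the background by subtracting linear intensities:
L_src = 10·log₁₀(10^(59.6/10) − 10^(57.4/10)) = 10·log₁₀(362500) = 55.6 dB SPL.

55.6 dB SPL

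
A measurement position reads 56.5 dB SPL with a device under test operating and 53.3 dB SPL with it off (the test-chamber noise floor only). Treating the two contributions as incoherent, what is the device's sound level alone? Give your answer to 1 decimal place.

53.7 dB SPL

Remove the background by subtracting linear intensities:
L_src = 10·log₁₀(10^(56.5/10) − 10^(53.3/10)) = 10·log₁₀(232900) = 53.7 dB SPL.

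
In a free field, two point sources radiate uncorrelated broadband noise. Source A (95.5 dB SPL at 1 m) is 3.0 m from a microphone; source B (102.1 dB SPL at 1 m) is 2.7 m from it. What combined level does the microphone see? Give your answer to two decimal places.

94.18 dB SPL

At the listener: L_A = 95.5 − 20·log₁₀(3.0) = 85.958 dB; L_B = 102.1 − 20·log₁₀(2.7) = 93.473 dB.
Combined: 10·log₁₀(10^(85.958/10)+10^(93.473/10)) = 94.18 dB SPL.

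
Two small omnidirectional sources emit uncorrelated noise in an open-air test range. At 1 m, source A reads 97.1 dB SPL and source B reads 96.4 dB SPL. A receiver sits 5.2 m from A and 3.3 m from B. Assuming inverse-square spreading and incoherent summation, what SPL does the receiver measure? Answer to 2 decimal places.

At the listener: L_A = 97.1 − 20·log₁₀(5.2) = 82.780 dB; L_B = 96.4 − 20·log₁₀(3.3) = 86.030 dB.
Combined: 10·log₁₀(10^(82.780/10)+10^(86.030/10)) = 87.71 dB SPL.

87.71 dB SPL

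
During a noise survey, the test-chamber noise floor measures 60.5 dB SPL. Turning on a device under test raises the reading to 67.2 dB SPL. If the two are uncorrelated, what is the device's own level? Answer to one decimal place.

66.2 dB SPL

Remove the background by subtracting linear intensities:
L_src = 10·log₁₀(10^(67.2/10) − 10^(60.5/10)) = 10·log₁₀(4126000) = 66.2 dB SPL.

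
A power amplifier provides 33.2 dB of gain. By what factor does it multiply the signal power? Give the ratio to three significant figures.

Power ratio = 10^(dB/10).
10^(33.2/10) = 10^(3.320) = 2090.

2090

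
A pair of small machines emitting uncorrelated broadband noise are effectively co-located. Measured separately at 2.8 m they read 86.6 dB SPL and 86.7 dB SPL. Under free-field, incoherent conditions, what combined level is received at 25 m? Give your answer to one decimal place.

Combined at 2.8 m: 10·log₁₀(10^(86.6/10)+10^(86.7/10)) = 89.66 dB SPL.
Then apply −20·log₁₀(25/2.8) = -19.02 dB → 70.6 dB SPL.

70.6 dB SPL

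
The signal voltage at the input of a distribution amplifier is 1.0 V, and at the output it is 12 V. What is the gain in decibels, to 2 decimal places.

Voltage is an amplitude quantity, so gain = 20·log₁₀(V_out/V_in).
20·log₁₀(12/1.0) = 20·log₁₀(12.00) = 21.58 dB.

21.58 dB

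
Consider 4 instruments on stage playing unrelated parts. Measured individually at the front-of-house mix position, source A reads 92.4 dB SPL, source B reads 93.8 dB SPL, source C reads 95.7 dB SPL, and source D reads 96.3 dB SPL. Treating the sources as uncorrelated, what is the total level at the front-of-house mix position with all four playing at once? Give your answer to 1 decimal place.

100.8 dB SPL

Add the sources as powers (linear), then convert back to dB:
L_total = 10·log₁₀(10^(92.4/10) + 10^(93.8/10) + 10^(95.7/10) + 10^(96.3/10)) = 10·log₁₀(12118000000) = 100.8 dB SPL.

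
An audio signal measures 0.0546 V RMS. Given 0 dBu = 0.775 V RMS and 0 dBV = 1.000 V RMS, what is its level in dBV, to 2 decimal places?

dBV = 20·log₁₀(V / 1.000 V).
20·log₁₀(0.0546/1.000) = -25.26 dBV.

-25.26 dBV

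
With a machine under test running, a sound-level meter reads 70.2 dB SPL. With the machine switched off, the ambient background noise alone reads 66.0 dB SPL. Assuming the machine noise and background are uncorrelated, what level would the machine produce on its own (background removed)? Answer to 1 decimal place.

68.1 dB SPL

Subtract intensities: L_src = 10·log₁₀(10^(L_total/10) − 10^(L_bg/10)).
L_src = 10·log₁₀(10^(70.2/10) − 10^(66.0/10)) = 10·log₁₀(6490000) = 68.1 dB SPL.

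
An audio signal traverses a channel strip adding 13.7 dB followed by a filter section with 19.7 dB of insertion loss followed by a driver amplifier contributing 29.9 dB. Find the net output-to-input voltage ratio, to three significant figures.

15.7

Net gain = 13.7 + (−19.7) + 29.9 = 23.9 dB.
Voltage ratio = 10^(23.9/20) = 15.7.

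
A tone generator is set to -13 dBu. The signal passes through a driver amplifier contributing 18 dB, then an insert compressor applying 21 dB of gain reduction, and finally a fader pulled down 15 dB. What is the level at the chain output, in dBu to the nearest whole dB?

-31 dBu

In dB, series stages simply add:
-13 + 18 − 21 − 15 = -31 dBu.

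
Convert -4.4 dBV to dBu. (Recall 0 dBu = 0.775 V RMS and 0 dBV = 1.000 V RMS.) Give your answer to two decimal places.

-2.19 dBu

The offset between the scales is 20·log₁₀(0.775/1.000) = −2.214 dB.
So dBu = -4.4 + 2.214 = -2.19 dBu.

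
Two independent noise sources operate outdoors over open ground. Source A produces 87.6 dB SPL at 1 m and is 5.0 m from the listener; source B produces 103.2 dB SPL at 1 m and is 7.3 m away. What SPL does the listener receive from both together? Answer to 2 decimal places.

86.18 dB SPL

At the listener: L_A = 87.6 − 20·log₁₀(5.0) = 73.621 dB; L_B = 103.2 − 20·log₁₀(7.3) = 85.934 dB.
Combined: 10·log₁₀(10^(73.621/10)+10^(85.934/10)) = 86.18 dB SPL.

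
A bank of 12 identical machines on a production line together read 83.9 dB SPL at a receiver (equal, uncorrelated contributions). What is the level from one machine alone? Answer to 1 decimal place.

12 equal incoherent sources add 10·log₁₀(12) = 10.79 dB over one source.
L_one = 83.9 − 10.79 = 73.1 dB SPL.

73.1 dB SPL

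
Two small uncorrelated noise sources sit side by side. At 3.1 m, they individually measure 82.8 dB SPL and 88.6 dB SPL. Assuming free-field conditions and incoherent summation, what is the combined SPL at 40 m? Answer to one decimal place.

Combined at 3.1 m: 10·log₁₀(10^(82.8/10)+10^(88.6/10)) = 89.61 dB SPL.
Then apply −20·log₁₀(40/3.1) = -22.21 dB → 67.4 dB SPL.

67.4 dB SPL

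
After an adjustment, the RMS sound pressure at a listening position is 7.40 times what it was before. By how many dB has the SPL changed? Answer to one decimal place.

SPL change from a pressure ratio uses the 20·log₁₀ form:
20·log₁₀(7.40) = 17.4 dB.

17.4 dB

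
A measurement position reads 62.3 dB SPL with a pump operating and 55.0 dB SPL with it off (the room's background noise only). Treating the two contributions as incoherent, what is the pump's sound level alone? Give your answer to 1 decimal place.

Subtract intensities: L_src = 10·log₁₀(10^(L_total/10) − 10^(L_bg/10)).
L_src = 10·log₁₀(10^(62.3/10) − 10^(55.0/10)) = 10·log₁₀(1382000) = 61.4 dB SPL.

61.4 dB SPL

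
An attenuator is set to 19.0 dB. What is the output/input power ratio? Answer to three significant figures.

0.0126

Power ratio = 10^(dB/10).
10^(-19.0/10) = 10^(-1.900) = 0.0126.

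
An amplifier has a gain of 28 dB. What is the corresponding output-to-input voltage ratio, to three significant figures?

25.1

Voltage ratio = 10^(dB/20).
10^(28/20) = 10^(1.400) = 25.1.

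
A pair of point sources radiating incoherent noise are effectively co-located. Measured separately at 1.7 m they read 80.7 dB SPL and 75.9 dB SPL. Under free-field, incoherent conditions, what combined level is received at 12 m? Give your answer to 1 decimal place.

65.0 dB SPL

Combined at 1.7 m: 10·log₁₀(10^(80.7/10)+10^(75.9/10)) = 81.94 dB SPL.
Then apply −20·log₁₀(12/1.7) = -16.97 dB → 65.0 dB SPL.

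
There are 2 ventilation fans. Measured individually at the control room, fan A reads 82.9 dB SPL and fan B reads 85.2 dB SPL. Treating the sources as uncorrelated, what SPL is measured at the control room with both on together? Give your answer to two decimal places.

Incoherent sources sum as intensities:
L_total = 10·log₁₀(10^(82.9/10) + 10^(85.2/10)) = 10·log₁₀(526100000) = 87.21 dB SPL.

87.21 dB SPL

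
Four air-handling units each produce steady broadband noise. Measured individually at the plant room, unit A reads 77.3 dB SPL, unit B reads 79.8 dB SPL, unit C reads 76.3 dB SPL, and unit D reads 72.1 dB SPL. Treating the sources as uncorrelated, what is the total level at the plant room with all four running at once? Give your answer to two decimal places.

83.18 dB SPL

Incoherent sources sum as intensities:
L_total = 10·log₁₀(10^(77.3/10) + 10^(79.8/10) + 10^(76.3/10) + 10^(72.1/10)) = 10·log₁₀(208100000) = 83.18 dB SPL.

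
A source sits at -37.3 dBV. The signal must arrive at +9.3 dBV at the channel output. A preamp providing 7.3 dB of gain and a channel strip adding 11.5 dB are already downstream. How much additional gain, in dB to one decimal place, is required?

27.8 dB

The required make-up gain is the shortfall in the dB sum.
G = +9.3 − (-37.3) − 7.3 − 11.5 = 27.8 dB.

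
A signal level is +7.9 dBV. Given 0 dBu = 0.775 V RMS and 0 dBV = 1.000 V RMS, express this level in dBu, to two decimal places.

The offset between the scales is 20·log₁₀(0.775/1.000) = −2.214 dB.
So dBu = +7.9 + 2.214 = +10.11 dBu.

+10.11 dBu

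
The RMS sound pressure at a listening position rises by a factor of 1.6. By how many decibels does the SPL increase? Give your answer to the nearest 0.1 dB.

4.1 dB

Sound pressure is an amplitude quantity: ΔL = 20·log₁₀(p₂/p₁).
20·log₁₀(1.6) = 4.1 dB.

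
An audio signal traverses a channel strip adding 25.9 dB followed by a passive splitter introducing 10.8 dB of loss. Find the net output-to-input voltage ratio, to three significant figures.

Net gain = 25.9 + (−10.8) = 15.1 dB.
Voltage ratio = 10^(15.1/20) = 5.69.

5.69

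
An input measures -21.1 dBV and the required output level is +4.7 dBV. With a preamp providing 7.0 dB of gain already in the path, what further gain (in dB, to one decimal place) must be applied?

18.8 dB

The required make-up gain is the shortfall in the dB sum.
G = +4.7 − (-21.1) − 7.0 = 18.8 dB.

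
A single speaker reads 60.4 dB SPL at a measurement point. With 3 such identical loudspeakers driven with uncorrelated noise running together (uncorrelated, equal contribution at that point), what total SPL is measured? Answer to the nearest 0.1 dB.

3 equal incoherent sources raise the level by 10·log₁₀(3) = 4.77 dB.
L_total = 60.4 + 4.77 = 65.2 dB SPL.

65.2 dB SPL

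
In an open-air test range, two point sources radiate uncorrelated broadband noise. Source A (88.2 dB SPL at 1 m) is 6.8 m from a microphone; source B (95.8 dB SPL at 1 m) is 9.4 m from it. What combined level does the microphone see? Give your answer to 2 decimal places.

At the listener: L_A = 88.2 − 20·log₁₀(6.8) = 71.550 dB; L_B = 95.8 − 20·log₁₀(9.4) = 76.337 dB.
Combined: 10·log₁₀(10^(71.550/10)+10^(76.337/10)) = 77.58 dB SPL.

77.58 dB SPL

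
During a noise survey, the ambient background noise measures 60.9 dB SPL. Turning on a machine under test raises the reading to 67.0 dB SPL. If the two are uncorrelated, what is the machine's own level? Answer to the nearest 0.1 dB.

Background correction is a power subtraction:
L_src = 10·log₁₀(10^(67.0/10) − 10^(60.9/10)) = 10·log₁₀(3782000) = 65.8 dB SPL.

65.8 dB SPL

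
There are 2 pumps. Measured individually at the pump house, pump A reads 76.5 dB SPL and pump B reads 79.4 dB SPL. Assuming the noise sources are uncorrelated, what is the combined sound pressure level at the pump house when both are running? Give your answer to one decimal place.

Add the sources as powers (linear), then convert back to dB:
L_total = 10·log₁₀(10^(76.5/10) + 10^(79.4/10)) = 10·log₁₀(131800000) = 81.2 dB SPL.

81.2 dB SPL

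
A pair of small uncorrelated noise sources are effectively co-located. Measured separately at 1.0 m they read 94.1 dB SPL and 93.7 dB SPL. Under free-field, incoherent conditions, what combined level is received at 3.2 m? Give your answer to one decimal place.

86.8 dB SPL

Combined at 1.0 m: 10·log₁₀(10^(94.1/10)+10^(93.7/10)) = 96.91 dB SPL.
Then apply −20·log₁₀(3.2/1.0) = -10.10 dB → 86.8 dB SPL.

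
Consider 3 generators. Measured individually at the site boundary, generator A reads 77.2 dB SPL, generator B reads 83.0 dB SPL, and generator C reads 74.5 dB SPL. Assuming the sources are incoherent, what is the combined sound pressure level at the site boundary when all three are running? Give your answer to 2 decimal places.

84.47 dB SPL

Incoherent sources sum as intensities:
L_total = 10·log₁₀(10^(77.2/10) + 10^(83.0/10) + 10^(74.5/10)) = 10·log₁₀(280200000) = 84.47 dB SPL.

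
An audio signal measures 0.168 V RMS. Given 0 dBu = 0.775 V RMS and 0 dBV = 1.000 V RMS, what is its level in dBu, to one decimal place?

-13.3 dBu

dBu = 20·log₁₀(V / 0.775 V).
20·log₁₀(0.168/0.775) = -13.3 dBu.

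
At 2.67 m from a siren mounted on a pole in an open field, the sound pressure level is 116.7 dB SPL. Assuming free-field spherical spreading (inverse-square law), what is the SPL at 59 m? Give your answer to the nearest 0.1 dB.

89.8 dB SPL

Free-field point source: level drops by 20·log₁₀ of the distance ratio.
ΔL = −20·log₁₀(59/2.67) = -26.89 dB, so L₂ = 116.7 + (-26.89) = 89.8 dB SPL.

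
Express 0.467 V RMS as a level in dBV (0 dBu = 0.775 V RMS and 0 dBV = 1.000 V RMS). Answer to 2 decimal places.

-6.61 dBV

dBV = 20·log₁₀(V / 1.000 V).
20·log₁₀(0.467/1.000) = -6.61 dBV.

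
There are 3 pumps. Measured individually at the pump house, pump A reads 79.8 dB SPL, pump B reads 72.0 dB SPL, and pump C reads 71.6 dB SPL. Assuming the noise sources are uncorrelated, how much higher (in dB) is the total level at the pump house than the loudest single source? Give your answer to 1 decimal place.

1.2 dB

Uncorrelated sources add in intensity (power), not in dB.
L_total = 10·log₁₀(10^(79.8/10) + 10^(72.0/10) + 10^(71.6/10)) = 81.00 dB SPL.
Excess over the loudest (79.8 dB): 81.00 − 79.8 = 1.2 dB.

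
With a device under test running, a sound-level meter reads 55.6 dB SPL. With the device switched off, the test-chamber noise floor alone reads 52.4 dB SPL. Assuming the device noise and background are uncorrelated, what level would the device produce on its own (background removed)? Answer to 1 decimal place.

52.8 dB SPL

Background correction is a power subtraction:
L_src = 10·log₁₀(10^(55.6/10) − 10^(52.4/10)) = 10·log₁₀(189300) = 52.8 dB SPL.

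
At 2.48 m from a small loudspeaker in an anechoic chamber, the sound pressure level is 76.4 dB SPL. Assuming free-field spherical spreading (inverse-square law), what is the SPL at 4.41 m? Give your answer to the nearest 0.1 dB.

For a point source in a free field, ΔL = −20·log₁₀(d₂/d₁).
ΔL = −20·log₁₀(4.41/2.48) = -5.00 dB, so L₂ = 76.4 + (-5.00) = 71.4 dB SPL.

71.4 dB SPL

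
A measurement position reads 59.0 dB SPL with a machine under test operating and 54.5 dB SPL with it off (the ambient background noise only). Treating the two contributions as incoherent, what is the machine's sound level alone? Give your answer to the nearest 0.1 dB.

Subtract intensities: L_src = 10·log₁₀(10^(L_total/10) − 10^(L_bg/10)).
L_src = 10·log₁₀(10^(59.0/10) − 10^(54.5/10)) = 10·log₁₀(512500) = 57.1 dB SPL.

57.1 dB SPL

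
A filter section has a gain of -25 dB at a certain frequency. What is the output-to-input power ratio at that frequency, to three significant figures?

0.00316

Power ratio = 10^(dB/10).
10^(-25/10) = 10^(-2.500) = 0.00316.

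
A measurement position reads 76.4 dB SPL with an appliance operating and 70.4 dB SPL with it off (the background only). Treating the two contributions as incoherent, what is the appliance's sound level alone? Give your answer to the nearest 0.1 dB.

75.1 dB SPL

Remove the background by subtracting linear intensities:
L_src = 10·log₁₀(10^(76.4/10) − 10^(70.4/10)) = 10·log₁₀(32690000) = 75.1 dB SPL.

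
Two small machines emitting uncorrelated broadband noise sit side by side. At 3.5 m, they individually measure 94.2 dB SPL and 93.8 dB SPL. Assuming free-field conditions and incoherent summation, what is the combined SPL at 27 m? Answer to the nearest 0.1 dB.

79.3 dB SPL

Combined at 3.5 m: 10·log₁₀(10^(94.2/10)+10^(93.8/10)) = 97.01 dB SPL.
Then apply −20·log₁₀(27/3.5) = -17.75 dB → 79.3 dB SPL.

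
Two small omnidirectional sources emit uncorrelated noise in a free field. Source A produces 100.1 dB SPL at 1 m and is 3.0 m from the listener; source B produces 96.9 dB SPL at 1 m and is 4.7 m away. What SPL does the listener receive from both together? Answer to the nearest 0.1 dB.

91.3 dB SPL

At the listener: L_A = 100.1 − 20·log₁₀(3.0) = 90.56 dB; L_B = 96.9 − 20·log₁₀(4.7) = 83.46 dB.
Combined: 10·log₁₀(10^(90.56/10)+10^(83.46/10)) = 91.3 dB SPL.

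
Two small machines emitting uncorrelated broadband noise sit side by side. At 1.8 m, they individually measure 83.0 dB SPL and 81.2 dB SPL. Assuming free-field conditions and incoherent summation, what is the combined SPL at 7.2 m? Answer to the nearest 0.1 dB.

Combined at 1.8 m: 10·log₁₀(10^(83.0/10)+10^(81.2/10)) = 85.20 dB SPL.
Then apply −20·log₁₀(7.2/1.8) = -12.04 dB → 73.2 dB SPL.

73.2 dB SPL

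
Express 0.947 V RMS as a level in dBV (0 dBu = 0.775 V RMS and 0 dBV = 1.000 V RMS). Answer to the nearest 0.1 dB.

-0.5 dBV

dBV = 20·log₁₀(V / 1.000 V).
20·log₁₀(0.947/1.000) = -0.5 dBV.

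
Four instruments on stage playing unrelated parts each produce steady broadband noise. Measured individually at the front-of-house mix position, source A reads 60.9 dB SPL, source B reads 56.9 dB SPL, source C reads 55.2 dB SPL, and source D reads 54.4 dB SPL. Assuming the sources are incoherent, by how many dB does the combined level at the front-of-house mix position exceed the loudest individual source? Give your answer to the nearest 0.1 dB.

Add the sources as powers (linear), then convert back to dB:
L_total = 10·log₁₀(10^(60.9/10) + 10^(56.9/10) + 10^(55.2/10) + 10^(54.4/10)) = 63.67 dB SPL.
Excess over the loudest (60.9 dB): 63.67 − 60.9 = 2.8 dB.

2.8 dB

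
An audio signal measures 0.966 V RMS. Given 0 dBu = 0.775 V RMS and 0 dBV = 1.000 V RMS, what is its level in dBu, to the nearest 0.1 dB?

dBu = 20·log₁₀(V / 0.775 V).
20·log₁₀(0.966/0.775) = +1.9 dBu.

+1.9 dBu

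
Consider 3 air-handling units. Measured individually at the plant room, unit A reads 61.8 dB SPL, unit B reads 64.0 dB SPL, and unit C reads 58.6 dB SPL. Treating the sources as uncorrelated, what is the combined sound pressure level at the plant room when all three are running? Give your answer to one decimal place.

66.8 dB SPL

Incoherent sources sum as intensities:
L_total = 10·log₁₀(10^(61.8/10) + 10^(64.0/10) + 10^(58.6/10)) = 10·log₁₀(4750000) = 66.8 dB SPL.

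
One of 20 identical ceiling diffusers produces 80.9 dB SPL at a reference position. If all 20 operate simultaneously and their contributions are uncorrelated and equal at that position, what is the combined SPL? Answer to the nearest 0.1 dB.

20 equal incoherent sources raise the level by 10·log₁₀(20) = 13.01 dB.
L_total = 80.9 + 13.01 = 93.9 dB SPL.

93.9 dB SPL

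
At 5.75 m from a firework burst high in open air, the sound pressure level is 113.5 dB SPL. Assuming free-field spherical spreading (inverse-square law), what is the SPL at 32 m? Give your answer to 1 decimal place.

98.6 dB SPL

Inverse-square spreading gives ΔL = −20·log₁₀(d₂/d₁).
ΔL = −20·log₁₀(32/5.75) = -14.91 dB, so L₂ = 113.5 + (-14.91) = 98.6 dB SPL.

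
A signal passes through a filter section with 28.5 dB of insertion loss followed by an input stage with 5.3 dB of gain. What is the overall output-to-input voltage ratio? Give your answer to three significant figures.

Net gain = (−28.5) + 5.3 = -23.2 dB.
Voltage ratio = 10^(-23.2/20) = 0.0692.

0.0692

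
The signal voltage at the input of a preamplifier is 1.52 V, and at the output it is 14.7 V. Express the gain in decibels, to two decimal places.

19.71 dB

For a voltage ratio, dB = 20·log₁₀(V₂/V₁).
20·log₁₀(14.7/1.52) = 20·log₁₀(9.671) = 19.71 dB.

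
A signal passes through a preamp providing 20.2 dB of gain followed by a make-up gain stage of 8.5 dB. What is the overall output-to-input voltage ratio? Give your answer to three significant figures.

Net gain = 20.2 + 8.5 = 28.7 dB.
Voltage ratio = 10^(28.7/20) = 27.2.

27.2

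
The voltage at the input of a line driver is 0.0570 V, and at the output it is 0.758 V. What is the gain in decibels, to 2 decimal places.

Voltage is an amplitude quantity, so gain = 20·log₁₀(V_out/V_in).
20·log₁₀(0.758/0.0570) = 20·log₁₀(13.30) = 22.48 dB.

22.48 dB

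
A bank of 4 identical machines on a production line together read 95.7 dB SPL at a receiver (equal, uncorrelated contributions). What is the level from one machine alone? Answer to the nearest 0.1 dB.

89.7 dB SPL

4 equal incoherent sources add 10·log₁₀(4) = 6.02 dB over one source.
L_one = 95.7 − 6.02 = 89.7 dB SPL.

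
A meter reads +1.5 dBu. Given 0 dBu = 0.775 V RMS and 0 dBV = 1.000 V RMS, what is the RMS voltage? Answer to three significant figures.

0.921 V

V = 0.775 V × 10^(+1.5/20).
= 0.775 × 1.189 = 0.921 V.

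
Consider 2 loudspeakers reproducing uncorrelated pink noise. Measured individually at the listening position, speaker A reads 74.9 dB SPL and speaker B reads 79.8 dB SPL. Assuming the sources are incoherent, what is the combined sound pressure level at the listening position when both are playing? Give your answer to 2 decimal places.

81.02 dB SPL

Incoherent sources sum as intensities:
L_total = 10·log₁₀(10^(74.9/10) + 10^(79.8/10)) = 10·log₁₀(126400000) = 81.02 dB SPL.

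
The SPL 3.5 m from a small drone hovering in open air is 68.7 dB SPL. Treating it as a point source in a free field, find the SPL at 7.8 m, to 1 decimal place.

Free-field point source: level drops by 20·log₁₀ of the distance ratio.
ΔL = −20·log₁₀(7.8/3.5) = -6.96 dB, so L₂ = 68.7 + (-6.96) = 61.7 dB SPL.

61.7 dB SPL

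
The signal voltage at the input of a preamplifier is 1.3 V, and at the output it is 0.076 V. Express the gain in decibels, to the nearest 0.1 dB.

-24.7 dB

Voltage is an amplitude quantity, so gain = 20·log₁₀(V_out/V_in).
20·log₁₀(0.076/1.3) = 20·log₁₀(0.05846) = -24.7 dB.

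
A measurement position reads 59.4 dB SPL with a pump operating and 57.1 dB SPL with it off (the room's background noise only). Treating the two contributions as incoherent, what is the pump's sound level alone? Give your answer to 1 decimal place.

Remove the background by subtracting linear intensities:
L_src = 10·log₁₀(10^(59.4/10) − 10^(57.1/10)) = 10·log₁₀(358100) = 55.5 dB SPL.

55.5 dB SPL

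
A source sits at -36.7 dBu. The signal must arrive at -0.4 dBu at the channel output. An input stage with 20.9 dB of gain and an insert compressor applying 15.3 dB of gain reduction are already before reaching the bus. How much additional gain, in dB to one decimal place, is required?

The required make-up gain is the shortfall in the dB sum.
G = -0.4 − (-36.7) − 20.9 + 15.3 = 30.7 dB.

30.7 dB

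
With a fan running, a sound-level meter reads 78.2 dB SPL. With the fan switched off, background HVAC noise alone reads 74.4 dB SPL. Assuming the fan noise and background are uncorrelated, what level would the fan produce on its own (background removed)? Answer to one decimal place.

Subtract intensities: L_src = 10·log₁₀(10^(L_total/10) − 10^(L_bg/10)).
L_src = 10·log₁₀(10^(78.2/10) − 10^(74.4/10)) = 10·log₁₀(38530000) = 75.9 dB SPL.

75.9 dB SPL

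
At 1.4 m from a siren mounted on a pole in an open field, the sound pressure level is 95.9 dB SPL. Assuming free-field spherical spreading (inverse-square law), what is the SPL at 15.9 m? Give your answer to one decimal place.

74.8 dB SPL

Free-field point source: level drops by 20·log₁₀ of the distance ratio.
ΔL = −20·log₁₀(15.9/1.4) = -21.11 dB, so L₂ = 95.9 + (-21.11) = 74.8 dB SPL.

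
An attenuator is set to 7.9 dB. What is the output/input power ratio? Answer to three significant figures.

Power ratio = 10^(dB/10).
10^(-7.9/10) = 10^(-0.7900) = 0.162.

0.162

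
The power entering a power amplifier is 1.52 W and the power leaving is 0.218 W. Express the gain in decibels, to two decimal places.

For a power ratio, dB = 10·log₁₀(P₂/P₁).
10·log₁₀(0.218/1.52) = 10·log₁₀(0.1434) = -8.43 dB.

-8.43 dB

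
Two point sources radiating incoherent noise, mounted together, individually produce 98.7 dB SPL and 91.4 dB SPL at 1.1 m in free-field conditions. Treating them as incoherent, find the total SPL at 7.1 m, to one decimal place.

Combined at 1.1 m: 10·log₁₀(10^(98.7/10)+10^(91.4/10)) = 99.44 dB SPL.
Then apply −20·log₁₀(7.1/1.1) = -16.20 dB → 83.2 dB SPL.

83.2 dB SPL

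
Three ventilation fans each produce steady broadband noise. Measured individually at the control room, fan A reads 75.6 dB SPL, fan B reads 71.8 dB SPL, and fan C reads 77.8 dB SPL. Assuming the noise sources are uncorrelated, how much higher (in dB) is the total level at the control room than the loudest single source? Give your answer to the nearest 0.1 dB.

2.7 dB

Add the sources as powers (linear), then convert back to dB:
L_total = 10·log₁₀(10^(75.6/10) + 10^(71.8/10) + 10^(77.8/10)) = 80.48 dB SPL.
Excess over the loudest (77.8 dB): 80.48 − 77.8 = 2.7 dB.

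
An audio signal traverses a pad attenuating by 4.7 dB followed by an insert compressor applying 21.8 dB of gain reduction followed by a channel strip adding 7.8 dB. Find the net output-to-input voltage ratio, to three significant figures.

0.116

Net gain = (−4.7) + (−21.8) + 7.8 = -18.7 dB.
Voltage ratio = 10^(-18.7/20) = 0.116.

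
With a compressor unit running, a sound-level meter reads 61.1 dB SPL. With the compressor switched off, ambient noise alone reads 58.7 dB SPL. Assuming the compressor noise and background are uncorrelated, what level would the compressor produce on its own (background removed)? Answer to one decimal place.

Background correction is a power subtraction:
L_src = 10·log₁₀(10^(61.1/10) − 10^(58.7/10)) = 10·log₁₀(546900) = 57.4 dB SPL.

57.4 dB SPL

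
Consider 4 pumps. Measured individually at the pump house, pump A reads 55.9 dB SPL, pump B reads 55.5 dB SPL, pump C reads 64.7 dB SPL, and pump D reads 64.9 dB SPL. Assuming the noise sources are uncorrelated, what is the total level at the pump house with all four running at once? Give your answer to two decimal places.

68.32 dB SPL

Add the sources as powers (linear), then convert back to dB:
L_total = 10·log₁₀(10^(55.9/10) + 10^(55.5/10) + 10^(64.7/10) + 10^(64.9/10)) = 10·log₁₀(6785000) = 68.32 dB SPL.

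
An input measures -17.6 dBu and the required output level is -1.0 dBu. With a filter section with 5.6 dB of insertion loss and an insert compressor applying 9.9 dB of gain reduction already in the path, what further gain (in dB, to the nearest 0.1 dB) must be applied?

The required make-up gain is the shortfall in the dB sum.
G = -1.0 − (-17.6) + 5.6 + 9.9 = 32.1 dB.

32.1 dB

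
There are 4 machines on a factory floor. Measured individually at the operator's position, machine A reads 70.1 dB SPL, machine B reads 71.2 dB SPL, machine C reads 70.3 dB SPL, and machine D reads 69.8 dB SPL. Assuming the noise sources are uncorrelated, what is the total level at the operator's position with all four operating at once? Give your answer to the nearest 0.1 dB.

76.4 dB SPL

Incoherent sources sum as intensities:
L_total = 10·log₁₀(10^(70.1/10) + 10^(71.2/10) + 10^(70.3/10) + 10^(69.8/10)) = 10·log₁₀(43680000) = 76.4 dB SPL.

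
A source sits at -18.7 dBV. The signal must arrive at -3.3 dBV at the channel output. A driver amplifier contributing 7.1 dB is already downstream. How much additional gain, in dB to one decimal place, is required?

The required make-up gain is the shortfall in the dB sum.
G = -3.3 − (-18.7) − 7.1 = 8.3 dB.

8.3 dB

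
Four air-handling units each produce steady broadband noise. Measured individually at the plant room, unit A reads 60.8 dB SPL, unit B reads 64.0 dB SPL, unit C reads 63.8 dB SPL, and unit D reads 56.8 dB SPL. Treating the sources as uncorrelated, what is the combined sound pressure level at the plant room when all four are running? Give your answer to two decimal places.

Uncorrelated sources add in intensity (power), not in dB.
L_total = 10·log₁₀(10^(60.8/10) + 10^(64.0/10) + 10^(63.8/10) + 10^(56.8/10)) = 10·log₁₀(6592000) = 68.19 dB SPL.

68.19 dB SPL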